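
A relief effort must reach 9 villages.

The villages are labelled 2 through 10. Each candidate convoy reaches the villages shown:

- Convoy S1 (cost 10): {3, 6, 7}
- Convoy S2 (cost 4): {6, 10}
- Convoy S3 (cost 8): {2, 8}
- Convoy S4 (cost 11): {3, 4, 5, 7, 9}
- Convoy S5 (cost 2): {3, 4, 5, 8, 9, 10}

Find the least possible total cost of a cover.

20

S1, S3, S5 together cover every village (S1 ∪ S3 ∪ S5 = {2, 3, 4, 5, 6, 7, 8, 9, 10}); total cost 10 + 8 + 2 = 20.
The greedy pick S5, S2, S3, S1 costs 24; no covering selection beats 20.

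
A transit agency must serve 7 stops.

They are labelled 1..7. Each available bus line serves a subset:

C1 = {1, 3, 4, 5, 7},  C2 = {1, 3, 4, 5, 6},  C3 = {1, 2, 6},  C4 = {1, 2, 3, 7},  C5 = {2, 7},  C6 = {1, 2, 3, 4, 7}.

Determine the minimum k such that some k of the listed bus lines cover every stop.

2

Take {C2, C6}. Their union is {1, 2, 3, 4, 5, 6, 7}, which is all 7 stops.
No single bus line has all 7 stops (the largest, C1, has 5), so 2 is optimal.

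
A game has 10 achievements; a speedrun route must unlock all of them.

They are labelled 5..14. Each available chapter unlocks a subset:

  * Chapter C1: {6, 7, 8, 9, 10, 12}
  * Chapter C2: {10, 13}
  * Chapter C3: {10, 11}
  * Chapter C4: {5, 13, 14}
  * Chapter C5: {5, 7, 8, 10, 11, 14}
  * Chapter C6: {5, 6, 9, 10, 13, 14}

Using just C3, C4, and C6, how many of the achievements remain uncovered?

Union of C3, C4, C6 = {5, 6, 9, 10, 11, 13, 14}.
Not covered: 7, 8, 12 — 3 achievements.

3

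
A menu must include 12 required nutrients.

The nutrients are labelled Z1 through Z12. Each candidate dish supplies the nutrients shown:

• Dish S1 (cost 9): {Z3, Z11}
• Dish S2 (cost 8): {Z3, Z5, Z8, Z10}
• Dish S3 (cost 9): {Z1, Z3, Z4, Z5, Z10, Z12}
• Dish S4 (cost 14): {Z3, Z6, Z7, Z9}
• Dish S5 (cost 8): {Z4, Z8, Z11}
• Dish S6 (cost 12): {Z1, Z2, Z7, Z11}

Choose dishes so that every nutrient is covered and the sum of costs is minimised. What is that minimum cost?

43

S3, S4, S5, S6 together cover every nutrient (S3 ∪ S4 ∪ S5 ∪ S6 = {Z1, Z2, Z3, Z4, Z5, Z6, Z7, Z8, Z9, Z10, Z11, Z12}); total cost 9 + 14 + 8 + 12 = 43.
No covering selection has total cost below 43.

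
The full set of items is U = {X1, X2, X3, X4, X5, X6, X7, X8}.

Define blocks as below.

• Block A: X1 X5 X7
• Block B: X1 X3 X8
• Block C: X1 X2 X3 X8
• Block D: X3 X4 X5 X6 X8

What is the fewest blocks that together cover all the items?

3

Take {A, C, D}. Their union is {X1, X2, X3, X4, X5, X6, X7, X8}, which is all 8 items.
Only C contains X2, so C is forced; the remaining 4 items need at least 2 more blocks (each remaining block adds at most 3) — so at least 3 blocks are needed, and 3 is optimal.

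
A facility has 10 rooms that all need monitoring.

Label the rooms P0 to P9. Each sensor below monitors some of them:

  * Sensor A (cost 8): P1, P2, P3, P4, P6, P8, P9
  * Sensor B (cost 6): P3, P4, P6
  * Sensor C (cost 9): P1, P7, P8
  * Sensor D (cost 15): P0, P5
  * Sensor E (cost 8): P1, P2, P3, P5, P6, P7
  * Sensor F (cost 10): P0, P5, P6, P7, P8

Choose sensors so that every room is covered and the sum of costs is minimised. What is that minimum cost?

A, F together cover every room (A ∪ F = {P0, P1, P2, P3, P4, P5, P6, P7, P8, P9}); total cost 8 + 10 = 18.
No covering selection has total cost below 18.

18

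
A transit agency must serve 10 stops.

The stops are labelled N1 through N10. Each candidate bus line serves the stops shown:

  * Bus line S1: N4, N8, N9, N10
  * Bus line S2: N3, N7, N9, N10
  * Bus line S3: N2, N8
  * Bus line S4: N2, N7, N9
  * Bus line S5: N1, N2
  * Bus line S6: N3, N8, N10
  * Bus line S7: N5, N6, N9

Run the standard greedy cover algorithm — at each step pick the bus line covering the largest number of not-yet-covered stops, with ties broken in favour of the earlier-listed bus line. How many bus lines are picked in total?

Greedy: pick S1 (covers 4 new) → pick S2 (covers 2 new) → pick S5 (covers 2 new) → pick S7 (covers 2 new). Total picks: 4.

4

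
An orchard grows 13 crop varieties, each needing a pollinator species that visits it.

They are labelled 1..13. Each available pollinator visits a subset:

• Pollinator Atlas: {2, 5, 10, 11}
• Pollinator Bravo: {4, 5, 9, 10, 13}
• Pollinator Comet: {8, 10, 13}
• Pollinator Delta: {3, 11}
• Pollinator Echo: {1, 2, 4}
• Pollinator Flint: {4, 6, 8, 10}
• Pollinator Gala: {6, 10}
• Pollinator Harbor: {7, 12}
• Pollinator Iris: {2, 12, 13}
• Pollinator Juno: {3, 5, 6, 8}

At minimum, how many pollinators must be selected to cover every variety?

5

Take {Atlas, Bravo, Echo, Harbor, Juno}. Their union is {1, 2, 3, 4, 5, 6, 7, 8, 9, 10, 11, 12, 13}, which is all 13 varieties.
No 4 of the 10 pollinators cover everything (all 210 combinations miss at least one variety), so 5 is optimal.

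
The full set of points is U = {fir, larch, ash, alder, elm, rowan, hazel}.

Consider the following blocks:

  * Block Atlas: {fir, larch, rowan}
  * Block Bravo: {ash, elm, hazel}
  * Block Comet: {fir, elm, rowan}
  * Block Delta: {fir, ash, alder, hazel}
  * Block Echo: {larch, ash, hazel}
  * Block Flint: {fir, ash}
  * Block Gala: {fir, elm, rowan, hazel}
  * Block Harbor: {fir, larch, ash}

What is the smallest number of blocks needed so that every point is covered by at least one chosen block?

3

Delta, Gala, and Harbor cover everything between them: the union {fir, larch, ash, alder, elm, rowan, hazel} is all of U.
Only Delta contains alder, so Delta is forced; the remaining 3 points need at least 2 more blocks (each remaining block adds at most 2) — so at least 3 blocks are needed, and 3 is optimal.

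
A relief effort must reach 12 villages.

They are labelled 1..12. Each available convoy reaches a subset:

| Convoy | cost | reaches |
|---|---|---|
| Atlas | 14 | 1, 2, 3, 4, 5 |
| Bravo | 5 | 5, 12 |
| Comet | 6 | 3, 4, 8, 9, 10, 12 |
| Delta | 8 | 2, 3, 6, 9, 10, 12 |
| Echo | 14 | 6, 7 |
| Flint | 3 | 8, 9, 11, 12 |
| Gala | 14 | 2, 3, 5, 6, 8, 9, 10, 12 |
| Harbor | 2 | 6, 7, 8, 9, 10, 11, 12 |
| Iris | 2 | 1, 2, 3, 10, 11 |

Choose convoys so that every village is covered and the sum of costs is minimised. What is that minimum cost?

15

Bravo, Comet, Harbor, Iris together cover every village (Bravo ∪ Comet ∪ Harbor ∪ Iris = {1, 2, 3, 4, 5, 6, 7, 8, 9, 10, 11, 12}); total cost 5 + 6 + 2 + 2 = 15.
No covering selection has total cost below 15.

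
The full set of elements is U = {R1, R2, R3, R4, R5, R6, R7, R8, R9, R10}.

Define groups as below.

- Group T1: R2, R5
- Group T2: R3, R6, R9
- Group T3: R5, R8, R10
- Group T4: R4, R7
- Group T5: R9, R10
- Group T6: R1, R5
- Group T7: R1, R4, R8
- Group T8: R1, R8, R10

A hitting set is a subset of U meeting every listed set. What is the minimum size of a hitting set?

Take H = {R4, R5, R9, R10}. Each listed group contains at least one of these, so H is a hitting set of size 4.
The groups T1, T2, T4, T8 are pairwise disjoint, so any hitting set needs a separate element for each — at least 4. Hence 4 is optimal.

4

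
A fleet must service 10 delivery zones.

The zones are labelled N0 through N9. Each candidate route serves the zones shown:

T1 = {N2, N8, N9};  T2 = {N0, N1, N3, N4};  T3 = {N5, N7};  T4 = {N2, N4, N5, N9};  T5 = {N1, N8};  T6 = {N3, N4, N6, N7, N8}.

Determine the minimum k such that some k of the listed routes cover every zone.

3

Take {T2, T4, T6}. Their union is {N0, N1, N2, N3, N4, N5, N6, N7, N8, N9}, which is all 10 zones.
Only T2 contains N0, so T2 is forced; the remaining 6 zones need at least 2 more routes (each remaining route adds at most 3) — so at least 3 routes are needed, and 3 is optimal.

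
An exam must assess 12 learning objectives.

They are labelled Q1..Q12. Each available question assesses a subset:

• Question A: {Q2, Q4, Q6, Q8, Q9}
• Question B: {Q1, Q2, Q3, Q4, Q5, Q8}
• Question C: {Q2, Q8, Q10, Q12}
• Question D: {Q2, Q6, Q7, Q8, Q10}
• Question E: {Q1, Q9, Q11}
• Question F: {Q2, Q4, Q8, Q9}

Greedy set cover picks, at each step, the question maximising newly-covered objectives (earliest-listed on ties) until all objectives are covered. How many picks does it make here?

4

Greedy: pick B (covers 6 new) → pick D (covers 3 new) → pick E (covers 2 new) → pick C (covers 1 new). Total picks: 4.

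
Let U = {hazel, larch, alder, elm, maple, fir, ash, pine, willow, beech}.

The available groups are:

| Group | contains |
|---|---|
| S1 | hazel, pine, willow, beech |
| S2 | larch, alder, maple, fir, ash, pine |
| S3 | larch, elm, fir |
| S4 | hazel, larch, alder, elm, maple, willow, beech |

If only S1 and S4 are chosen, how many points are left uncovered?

Union of S1, S4 = {hazel, larch, alder, elm, maple, pine, willow, beech}.
Not covered: fir, ash — 2 points.

2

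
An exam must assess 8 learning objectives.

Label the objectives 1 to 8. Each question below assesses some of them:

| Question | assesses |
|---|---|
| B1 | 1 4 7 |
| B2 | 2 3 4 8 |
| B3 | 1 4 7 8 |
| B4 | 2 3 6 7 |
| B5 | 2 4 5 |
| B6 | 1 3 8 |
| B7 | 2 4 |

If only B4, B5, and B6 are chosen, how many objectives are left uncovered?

0

Union of B4, B5, B6 = {1, 2, 3, 4, 5, 6, 7, 8} — that's every objective, so 0 are uncovered.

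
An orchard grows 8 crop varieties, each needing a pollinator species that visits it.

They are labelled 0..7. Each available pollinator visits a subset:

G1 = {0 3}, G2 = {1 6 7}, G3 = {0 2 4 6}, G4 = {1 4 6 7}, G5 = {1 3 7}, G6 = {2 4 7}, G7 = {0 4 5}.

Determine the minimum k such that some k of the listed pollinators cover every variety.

3

Take {G3, G5, G7}. Their union is {0, 1, 2, 3, 4, 5, 6, 7}, which is all 8 varieties.
Only G7 contains 5, so G7 is forced; the remaining 5 varieties need at least 2 more pollinators (each remaining pollinator adds at most 3) — so at least 3 pollinators are needed, and 3 is optimal.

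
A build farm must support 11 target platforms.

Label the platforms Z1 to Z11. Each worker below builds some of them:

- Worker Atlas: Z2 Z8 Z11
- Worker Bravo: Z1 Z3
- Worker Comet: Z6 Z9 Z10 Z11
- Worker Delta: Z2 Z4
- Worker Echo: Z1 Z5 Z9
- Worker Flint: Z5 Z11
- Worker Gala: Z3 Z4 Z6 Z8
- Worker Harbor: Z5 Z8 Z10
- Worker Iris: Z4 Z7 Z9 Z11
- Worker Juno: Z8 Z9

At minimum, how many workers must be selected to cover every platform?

Take {Delta, Echo, Gala, Harbor, Iris}. Their union is {Z1, Z2, Z3, Z4, Z5, Z6, Z7, Z8, Z9, Z10, Z11}, which is all 11 platforms.
No 4 of the 10 workers cover everything (all 210 combinations miss at least one platform), so 5 is optimal.

5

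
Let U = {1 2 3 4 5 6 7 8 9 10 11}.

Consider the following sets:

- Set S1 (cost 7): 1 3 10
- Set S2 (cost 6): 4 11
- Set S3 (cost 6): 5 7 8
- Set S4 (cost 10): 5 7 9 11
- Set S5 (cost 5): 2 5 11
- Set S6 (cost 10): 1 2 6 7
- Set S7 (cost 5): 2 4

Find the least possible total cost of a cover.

S1, S3, S4, S6, S7 together cover every element (S1 ∪ S3 ∪ S4 ∪ S6 ∪ S7 = {1, 2, 3, 4, 5, 6, 7, 8, 9, 10, 11}); total cost 7 + 6 + 10 + 10 + 5 = 38.
The greedy pick S5, S1, S3, S7, S4, S6 costs 43; no covering selection beats 38.

38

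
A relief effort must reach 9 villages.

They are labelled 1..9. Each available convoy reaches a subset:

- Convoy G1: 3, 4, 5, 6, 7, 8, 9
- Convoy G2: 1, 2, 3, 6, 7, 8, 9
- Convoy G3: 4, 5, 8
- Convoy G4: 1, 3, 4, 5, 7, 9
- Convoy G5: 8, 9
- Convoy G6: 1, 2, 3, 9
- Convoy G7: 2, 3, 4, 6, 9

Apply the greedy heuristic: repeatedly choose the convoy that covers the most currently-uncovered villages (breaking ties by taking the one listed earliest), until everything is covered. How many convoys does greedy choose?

2

Greedy: pick G1 (covers 7 new) → pick G2 (covers 2 new). Total picks: 2.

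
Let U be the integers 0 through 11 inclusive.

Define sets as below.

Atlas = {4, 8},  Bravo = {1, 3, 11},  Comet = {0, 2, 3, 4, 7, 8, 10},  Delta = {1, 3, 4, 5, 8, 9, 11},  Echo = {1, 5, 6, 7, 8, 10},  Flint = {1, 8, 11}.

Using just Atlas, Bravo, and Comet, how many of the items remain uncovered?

Union of Atlas, Bravo, Comet = {0, 1, 2, 3, 4, 7, 8, 10, 11}.
Not covered: 5, 6, 9 — 3 items.

3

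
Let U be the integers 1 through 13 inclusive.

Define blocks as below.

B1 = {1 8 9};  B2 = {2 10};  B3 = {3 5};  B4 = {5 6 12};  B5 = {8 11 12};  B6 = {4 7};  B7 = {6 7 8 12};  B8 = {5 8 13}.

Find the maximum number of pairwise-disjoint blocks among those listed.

4

B1, B2, B3, B6 are pairwise disjoint (B1={1,8,9}; B2={2,10}; B3={3,5}; B6={4,7}).
Every remaining block overlaps one of these, and no 5 of the listed blocks are pairwise disjoint, so 4 is the maximum.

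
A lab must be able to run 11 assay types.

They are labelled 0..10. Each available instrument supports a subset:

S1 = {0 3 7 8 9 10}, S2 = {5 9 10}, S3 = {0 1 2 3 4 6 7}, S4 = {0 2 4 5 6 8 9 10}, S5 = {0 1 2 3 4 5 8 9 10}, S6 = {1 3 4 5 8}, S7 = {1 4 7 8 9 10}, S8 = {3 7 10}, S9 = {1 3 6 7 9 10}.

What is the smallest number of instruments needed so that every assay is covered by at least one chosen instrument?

2

Take {S3, S5}. Their union is {0, 1, 2, 3, 4, 5, 6, 7, 8, 9, 10}, which is all 11 assays.
No single instrument has all 11 assays (the largest, S5, has 9), so 2 is optimal.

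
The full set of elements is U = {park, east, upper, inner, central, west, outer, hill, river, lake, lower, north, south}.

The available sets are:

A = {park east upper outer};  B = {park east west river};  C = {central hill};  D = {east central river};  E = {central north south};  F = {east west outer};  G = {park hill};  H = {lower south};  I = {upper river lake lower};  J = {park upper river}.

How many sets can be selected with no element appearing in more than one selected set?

E, F, G, I are pairwise disjoint (E={central,north,south}; F={east,west,outer}; G={park,hill}; I={upper,river,lake,lower}).
Every remaining set overlaps one of these, and no 5 of the listed sets are pairwise disjoint, so 4 is the maximum.

4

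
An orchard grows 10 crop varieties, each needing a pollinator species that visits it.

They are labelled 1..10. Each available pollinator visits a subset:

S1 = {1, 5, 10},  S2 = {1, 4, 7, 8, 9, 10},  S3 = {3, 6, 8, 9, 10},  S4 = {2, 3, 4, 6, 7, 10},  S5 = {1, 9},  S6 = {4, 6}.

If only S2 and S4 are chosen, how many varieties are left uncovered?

1

Union of S2, S4 = {1, 2, 3, 4, 6, 7, 8, 9, 10}.
Not covered: 5 — 1 variety.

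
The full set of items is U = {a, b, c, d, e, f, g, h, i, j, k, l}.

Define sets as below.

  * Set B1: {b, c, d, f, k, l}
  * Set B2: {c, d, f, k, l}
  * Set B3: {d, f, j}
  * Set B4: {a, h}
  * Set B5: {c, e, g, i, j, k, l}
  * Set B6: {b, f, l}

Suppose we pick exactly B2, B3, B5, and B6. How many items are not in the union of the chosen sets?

2

Union of B2, B3, B5, B6 = {b, c, d, e, f, g, i, j, k, l}.
Not covered: a, h — 2 items.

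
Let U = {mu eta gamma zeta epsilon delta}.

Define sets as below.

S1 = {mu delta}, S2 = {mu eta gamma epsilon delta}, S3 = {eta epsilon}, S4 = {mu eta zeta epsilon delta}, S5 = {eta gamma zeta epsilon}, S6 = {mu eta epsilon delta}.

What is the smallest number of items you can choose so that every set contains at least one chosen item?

Take H = {epsilon, delta}. Each listed set contains at least one of these, so H is a hitting set of size 2.
The sets S1, S5 are pairwise disjoint, so any hitting set needs a separate item for each — at least 2. Hence 2 is optimal.

2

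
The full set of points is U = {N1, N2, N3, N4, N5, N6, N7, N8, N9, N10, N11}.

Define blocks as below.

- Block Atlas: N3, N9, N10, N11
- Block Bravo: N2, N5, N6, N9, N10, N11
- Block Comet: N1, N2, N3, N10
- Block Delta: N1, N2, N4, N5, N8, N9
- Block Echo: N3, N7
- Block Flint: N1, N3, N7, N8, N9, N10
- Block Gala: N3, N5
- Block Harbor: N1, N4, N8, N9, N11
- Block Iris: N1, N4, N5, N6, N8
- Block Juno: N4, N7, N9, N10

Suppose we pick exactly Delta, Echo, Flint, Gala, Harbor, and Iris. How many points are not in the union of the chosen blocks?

0

Union of Delta, Echo, Flint, Gala, Harbor, Iris = {N1, N2, N3, N4, N5, N6, N7, N8, N9, N10, N11} — that's every point, so 0 are uncovered.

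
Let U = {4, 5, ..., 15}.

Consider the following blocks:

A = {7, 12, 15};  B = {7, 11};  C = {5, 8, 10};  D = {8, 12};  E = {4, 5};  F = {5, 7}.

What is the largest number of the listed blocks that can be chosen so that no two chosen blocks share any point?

B, D, E are pairwise disjoint (B={7,11}; D={8,12}; E={4,5}).
Every remaining block overlaps one of these, and no 4 of the listed blocks are pairwise disjoint, so 3 is the maximum.

3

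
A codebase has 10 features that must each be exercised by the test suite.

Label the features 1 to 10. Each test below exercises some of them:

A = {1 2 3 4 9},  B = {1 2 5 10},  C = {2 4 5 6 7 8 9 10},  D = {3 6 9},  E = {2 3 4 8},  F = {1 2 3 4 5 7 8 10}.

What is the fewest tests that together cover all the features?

2

A and C together: A ∪ C = {1, 2, 3, 4, 5, 6, 7, 8, 9, 10} — every feature is covered.
No single test has all 10 features (the largest, C, has 8), so 2 is optimal.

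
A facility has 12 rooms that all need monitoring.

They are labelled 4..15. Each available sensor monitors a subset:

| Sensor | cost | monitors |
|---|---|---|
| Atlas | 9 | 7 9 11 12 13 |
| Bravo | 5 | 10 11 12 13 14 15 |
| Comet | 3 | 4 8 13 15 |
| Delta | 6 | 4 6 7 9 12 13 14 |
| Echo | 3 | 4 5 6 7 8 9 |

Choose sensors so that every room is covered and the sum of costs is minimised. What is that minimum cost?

Bravo, Echo together cover every room (Bravo ∪ Echo = {4, 5, 6, 7, 8, 9, 10, 11, 12, 13, 14, 15}); total cost 5 + 3 = 8.
No covering selection has total cost below 8.

8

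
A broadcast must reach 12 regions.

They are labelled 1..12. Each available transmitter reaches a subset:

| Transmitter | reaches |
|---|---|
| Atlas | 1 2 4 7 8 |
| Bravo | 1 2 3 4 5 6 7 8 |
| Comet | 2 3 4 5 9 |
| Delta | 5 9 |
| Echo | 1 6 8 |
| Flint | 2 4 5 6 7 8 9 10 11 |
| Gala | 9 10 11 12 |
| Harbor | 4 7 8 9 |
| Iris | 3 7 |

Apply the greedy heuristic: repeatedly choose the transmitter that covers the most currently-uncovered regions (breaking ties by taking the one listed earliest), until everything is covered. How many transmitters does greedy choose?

Greedy: pick Flint (covers 9 new) → pick Bravo (covers 2 new) → pick Gala (covers 1 new). Total picks: 3.
(The true minimum cover uses only 2 transmitters, so greedy is not optimal here.)

3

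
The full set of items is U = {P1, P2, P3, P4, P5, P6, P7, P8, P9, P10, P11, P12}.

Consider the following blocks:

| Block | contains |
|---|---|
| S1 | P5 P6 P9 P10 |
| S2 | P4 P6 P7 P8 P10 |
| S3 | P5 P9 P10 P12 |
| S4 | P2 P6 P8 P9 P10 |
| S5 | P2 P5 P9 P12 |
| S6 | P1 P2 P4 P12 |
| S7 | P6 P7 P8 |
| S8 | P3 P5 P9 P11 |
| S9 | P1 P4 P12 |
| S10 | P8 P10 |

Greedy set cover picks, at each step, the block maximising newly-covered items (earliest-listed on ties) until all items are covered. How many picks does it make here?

Greedy: pick S2 (covers 5 new) → pick S5 (covers 4 new) → pick S8 (covers 2 new) → pick S6 (covers 1 new). Total picks: 4.
(The true minimum cover uses only 3 blocks, so greedy is not optimal here.)

4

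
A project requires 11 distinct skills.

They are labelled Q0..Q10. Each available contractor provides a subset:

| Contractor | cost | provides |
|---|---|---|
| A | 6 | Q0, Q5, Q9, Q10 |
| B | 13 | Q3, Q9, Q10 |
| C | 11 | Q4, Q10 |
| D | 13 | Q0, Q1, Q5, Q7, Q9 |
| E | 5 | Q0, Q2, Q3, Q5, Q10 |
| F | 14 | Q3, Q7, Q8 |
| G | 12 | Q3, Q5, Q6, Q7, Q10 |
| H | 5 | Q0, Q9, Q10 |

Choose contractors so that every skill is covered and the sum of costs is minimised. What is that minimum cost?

55

C, D, E, F, G together cover every skill (C ∪ D ∪ E ∪ F ∪ G = {Q0, Q1, Q2, Q3, Q4, Q5, Q6, Q7, Q8, Q9, Q10}); total cost 11 + 13 + 5 + 14 + 12 = 55.
No covering selection has total cost below 55.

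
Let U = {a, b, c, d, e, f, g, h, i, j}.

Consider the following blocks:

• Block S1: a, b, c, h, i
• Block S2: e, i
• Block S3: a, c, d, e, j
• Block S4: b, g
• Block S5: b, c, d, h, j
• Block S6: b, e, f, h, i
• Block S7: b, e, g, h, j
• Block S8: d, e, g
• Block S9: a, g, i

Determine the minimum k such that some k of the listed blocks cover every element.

S3, S6, and S9 cover everything between them: the union {a, b, c, d, e, f, g, h, i, j} is all of U.
Only S6 contains f, so S6 is forced; the remaining 5 elements need at least 2 more blocks (each remaining block adds at most 4) — so at least 3 blocks are needed, and 3 is optimal.

3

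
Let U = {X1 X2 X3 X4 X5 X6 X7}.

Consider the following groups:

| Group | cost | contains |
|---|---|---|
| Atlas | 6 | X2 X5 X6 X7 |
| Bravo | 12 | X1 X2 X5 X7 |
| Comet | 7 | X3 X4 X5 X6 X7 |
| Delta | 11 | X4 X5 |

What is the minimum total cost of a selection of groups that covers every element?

Bravo, Comet together cover every element (Bravo ∪ Comet = {X1, X2, X3, X4, X5, X6, X7}); total cost 12 + 7 = 19.
The greedy pick Comet, Atlas, Bravo costs 25; no covering selection beats 19.

19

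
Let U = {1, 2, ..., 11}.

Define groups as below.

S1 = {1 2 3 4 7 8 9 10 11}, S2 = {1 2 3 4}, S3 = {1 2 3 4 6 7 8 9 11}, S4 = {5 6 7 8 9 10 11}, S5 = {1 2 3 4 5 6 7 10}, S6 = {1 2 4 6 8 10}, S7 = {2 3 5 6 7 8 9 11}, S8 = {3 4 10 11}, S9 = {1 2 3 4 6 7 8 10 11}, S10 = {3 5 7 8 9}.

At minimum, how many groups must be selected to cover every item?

S5 and S7 cover everything between them: the union {1, 2, 3, 4, 5, 6, 7, 8, 9, 10, 11} is all of U.
No single group has all 11 items (the largest, S1, has 9), so 2 is optimal.

2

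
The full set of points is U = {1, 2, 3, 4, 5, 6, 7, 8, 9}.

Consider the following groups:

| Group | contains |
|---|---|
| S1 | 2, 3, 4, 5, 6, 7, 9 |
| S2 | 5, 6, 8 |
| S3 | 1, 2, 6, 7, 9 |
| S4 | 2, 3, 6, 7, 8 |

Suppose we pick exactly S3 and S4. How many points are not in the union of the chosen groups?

Union of S3, S4 = {1, 2, 3, 6, 7, 8, 9}.
Not covered: 4, 5 — 2 points.

2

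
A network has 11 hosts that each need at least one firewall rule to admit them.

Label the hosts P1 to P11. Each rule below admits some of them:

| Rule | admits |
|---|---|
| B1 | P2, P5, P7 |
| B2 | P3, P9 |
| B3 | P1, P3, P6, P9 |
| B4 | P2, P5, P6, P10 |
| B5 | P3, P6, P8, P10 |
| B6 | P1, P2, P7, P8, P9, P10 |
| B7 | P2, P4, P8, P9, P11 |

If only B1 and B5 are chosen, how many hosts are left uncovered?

4

Union of B1, B5 = {P2, P3, P5, P6, P7, P8, P10}.
Not covered: P1, P4, P9, P11 — 4 hosts.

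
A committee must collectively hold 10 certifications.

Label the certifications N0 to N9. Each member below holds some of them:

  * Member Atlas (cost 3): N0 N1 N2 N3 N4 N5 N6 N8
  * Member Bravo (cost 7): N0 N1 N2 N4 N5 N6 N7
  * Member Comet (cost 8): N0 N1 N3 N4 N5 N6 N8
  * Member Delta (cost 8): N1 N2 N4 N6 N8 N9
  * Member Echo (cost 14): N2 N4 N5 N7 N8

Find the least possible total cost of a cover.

18

Atlas, Bravo, Delta together cover every certification (Atlas ∪ Bravo ∪ Delta = {N0, N1, N2, N3, N4, N5, N6, N7, N8, N9}); total cost 3 + 7 + 8 = 18.
No covering selection has total cost below 18.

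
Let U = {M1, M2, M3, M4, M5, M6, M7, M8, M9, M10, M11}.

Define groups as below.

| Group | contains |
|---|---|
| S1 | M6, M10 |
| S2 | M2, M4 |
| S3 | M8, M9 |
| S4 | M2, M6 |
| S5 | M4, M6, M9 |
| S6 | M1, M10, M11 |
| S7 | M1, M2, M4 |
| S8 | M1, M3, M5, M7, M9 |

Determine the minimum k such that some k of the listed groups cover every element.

5

S2, S3, S5, S6, and S8 cover everything between them: the union {M1, M2, M3, M4, M5, M6, M7, M8, M9, M10, M11} is all of U.
No 4 of the 8 groups cover everything (all 70 combinations miss at least one element), so 5 is optimal.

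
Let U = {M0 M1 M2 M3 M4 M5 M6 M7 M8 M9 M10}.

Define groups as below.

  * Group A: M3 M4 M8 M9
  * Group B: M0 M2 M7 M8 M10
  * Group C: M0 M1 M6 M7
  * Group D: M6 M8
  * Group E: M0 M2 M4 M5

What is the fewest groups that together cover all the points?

4

Take {A, B, C, E}. Their union is {M0, M1, M2, M3, M4, M5, M6, M7, M8, M9, M10}, which is all 11 points.
Only E contains M5, so E is forced; the remaining 7 points need at least 3 more groups (each remaining group adds at most 3) — so at least 4 groups are needed, and 4 is optimal.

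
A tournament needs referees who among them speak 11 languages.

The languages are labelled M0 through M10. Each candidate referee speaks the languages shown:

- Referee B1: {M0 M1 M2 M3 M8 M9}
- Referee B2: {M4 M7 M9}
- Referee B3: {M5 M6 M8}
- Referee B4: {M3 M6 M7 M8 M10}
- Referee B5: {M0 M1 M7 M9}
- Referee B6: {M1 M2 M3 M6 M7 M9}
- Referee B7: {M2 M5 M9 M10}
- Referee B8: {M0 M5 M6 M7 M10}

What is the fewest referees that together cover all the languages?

Take {B1, B2, B8}. Their union is {M0, M1, M2, M3, M4, M5, M6, M7, M8, M9, M10}, which is all 11 languages.
Only B2 contains M4, so B2 is forced; the remaining 8 languages need at least 2 more referees (each remaining referee adds at most 5) — so at least 3 referees are needed, and 3 is optimal.

3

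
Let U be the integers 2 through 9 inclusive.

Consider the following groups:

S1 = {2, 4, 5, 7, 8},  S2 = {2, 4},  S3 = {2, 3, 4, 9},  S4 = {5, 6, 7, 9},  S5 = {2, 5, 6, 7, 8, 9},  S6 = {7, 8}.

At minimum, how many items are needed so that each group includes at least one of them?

H = {4, 7} meets every group (each contains at least one member of H), and |H| = 2.
The groups S3, S6 are pairwise disjoint, so any hitting set needs a separate item for each — at least 2. Hence 2 is optimal.

2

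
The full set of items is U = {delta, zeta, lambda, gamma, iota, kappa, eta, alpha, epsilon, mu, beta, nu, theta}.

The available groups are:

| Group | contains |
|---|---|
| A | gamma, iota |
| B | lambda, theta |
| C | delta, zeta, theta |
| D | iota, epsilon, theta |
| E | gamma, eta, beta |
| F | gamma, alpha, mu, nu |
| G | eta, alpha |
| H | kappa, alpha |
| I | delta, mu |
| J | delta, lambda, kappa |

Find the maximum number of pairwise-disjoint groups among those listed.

4

D, E, H, I are pairwise disjoint (D={iota,epsilon,theta}; E={gamma,eta,beta}; H={kappa,alpha}; I={delta,mu}).
Every remaining group overlaps one of these, and no 5 of the listed groups are pairwise disjoint, so 4 is the maximum.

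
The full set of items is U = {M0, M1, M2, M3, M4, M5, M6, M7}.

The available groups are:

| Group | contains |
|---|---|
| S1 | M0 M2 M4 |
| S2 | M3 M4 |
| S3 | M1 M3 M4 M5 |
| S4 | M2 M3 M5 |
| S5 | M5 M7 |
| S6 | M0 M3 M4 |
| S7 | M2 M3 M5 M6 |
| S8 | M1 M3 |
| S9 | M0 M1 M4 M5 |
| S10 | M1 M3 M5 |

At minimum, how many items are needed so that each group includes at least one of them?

3

The 3 items {M3, M4, M7} hit every group.
The groups S1, S5, S8 are pairwise disjoint, so any hitting set needs a separate item for each — at least 3. Hence 3 is optimal.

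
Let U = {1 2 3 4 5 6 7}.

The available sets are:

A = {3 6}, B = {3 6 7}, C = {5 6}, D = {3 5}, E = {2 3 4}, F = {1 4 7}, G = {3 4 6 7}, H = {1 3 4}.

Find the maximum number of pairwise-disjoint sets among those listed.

2

C, H are pairwise disjoint (C={5,6}; H={1,3,4}).
Every remaining set overlaps one of these, and no 3 of the listed sets are pairwise disjoint, so 2 is the maximum.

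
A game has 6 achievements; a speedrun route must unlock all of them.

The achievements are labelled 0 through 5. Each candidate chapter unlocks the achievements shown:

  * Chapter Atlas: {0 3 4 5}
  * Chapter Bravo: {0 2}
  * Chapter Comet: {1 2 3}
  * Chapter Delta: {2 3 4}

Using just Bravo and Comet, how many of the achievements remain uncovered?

Union of Bravo, Comet = {0, 1, 2, 3}.
Not covered: 4, 5 — 2 achievements.

2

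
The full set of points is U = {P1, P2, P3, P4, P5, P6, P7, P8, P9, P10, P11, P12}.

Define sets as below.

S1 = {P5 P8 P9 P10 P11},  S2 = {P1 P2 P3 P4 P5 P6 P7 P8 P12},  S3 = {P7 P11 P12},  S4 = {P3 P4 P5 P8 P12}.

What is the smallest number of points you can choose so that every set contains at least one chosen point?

2

H = {P8, P12} meets every set (each contains at least one member of H), and |H| = 2.
No single point lies in every set, so at least 2 are needed and 2 is optimal.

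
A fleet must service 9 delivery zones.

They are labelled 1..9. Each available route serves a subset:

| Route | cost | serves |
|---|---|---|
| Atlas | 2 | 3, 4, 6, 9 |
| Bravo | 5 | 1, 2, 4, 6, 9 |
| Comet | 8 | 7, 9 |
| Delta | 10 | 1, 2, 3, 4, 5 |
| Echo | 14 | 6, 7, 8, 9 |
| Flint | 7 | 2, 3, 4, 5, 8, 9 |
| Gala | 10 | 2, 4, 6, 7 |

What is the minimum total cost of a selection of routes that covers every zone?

Bravo, Comet, Flint together cover every zone (Bravo ∪ Comet ∪ Flint = {1, 2, 3, 4, 5, 6, 7, 8, 9}); total cost 5 + 8 + 7 = 20.
The greedy pick Atlas, Flint, Bravo, Comet costs 22; no covering selection beats 20.

20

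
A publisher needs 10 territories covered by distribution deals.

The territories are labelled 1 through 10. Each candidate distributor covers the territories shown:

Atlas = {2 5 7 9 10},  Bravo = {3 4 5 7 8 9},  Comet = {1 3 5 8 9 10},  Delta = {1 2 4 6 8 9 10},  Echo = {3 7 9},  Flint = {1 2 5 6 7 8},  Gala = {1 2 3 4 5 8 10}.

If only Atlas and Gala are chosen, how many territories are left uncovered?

Union of Atlas, Gala = {1, 2, 3, 4, 5, 7, 8, 9, 10}.
Not covered: 6 — 1 territory.

1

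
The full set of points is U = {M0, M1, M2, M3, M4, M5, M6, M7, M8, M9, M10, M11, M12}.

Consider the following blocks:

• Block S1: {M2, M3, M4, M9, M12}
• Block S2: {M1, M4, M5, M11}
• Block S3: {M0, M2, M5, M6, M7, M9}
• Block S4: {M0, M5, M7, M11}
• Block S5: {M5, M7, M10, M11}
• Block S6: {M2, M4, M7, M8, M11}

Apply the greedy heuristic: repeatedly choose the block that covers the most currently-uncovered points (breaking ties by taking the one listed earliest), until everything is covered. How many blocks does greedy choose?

5

Greedy: pick S3 (covers 6 new) → pick S1 (covers 3 new) → pick S2 (covers 2 new) → pick S5 (covers 1 new) → pick S6 (covers 1 new). Total picks: 5.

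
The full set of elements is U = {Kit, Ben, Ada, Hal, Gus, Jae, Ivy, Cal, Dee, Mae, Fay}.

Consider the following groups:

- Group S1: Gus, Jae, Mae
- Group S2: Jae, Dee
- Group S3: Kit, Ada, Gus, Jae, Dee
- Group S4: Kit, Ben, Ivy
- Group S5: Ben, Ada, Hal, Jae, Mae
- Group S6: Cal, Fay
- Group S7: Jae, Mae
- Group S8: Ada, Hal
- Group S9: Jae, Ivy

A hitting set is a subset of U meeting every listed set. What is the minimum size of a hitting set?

4

Take H = {Kit, Hal, Jae, Cal}. Each listed group contains at least one of these, so H is a hitting set of size 4.
The groups S2, S4, S6, S8 are pairwise disjoint, so any hitting set needs a separate element for each — at least 4. Hence 4 is optimal.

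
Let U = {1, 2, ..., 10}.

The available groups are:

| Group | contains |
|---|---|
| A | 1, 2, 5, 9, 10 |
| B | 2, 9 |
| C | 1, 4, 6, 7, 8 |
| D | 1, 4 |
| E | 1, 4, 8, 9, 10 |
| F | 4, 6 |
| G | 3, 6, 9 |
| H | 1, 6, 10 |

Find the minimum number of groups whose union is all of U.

3

A and C and G together: A ∪ C ∪ G = {1, 2, 3, 4, 5, 6, 7, 8, 9, 10} — every element is covered.
Only G contains 3, so G is forced; the remaining 7 elements need at least 2 more groups (each remaining group adds at most 4) — so at least 3 groups are needed, and 3 is optimal.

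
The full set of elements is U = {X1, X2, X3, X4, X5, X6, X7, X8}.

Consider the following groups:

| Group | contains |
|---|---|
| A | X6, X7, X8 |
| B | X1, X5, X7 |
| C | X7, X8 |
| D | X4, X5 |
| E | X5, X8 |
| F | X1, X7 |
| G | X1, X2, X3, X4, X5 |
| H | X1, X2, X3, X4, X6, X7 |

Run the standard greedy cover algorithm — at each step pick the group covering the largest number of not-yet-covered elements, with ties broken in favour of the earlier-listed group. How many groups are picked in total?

Greedy: pick H (covers 6 new) → pick E (covers 2 new). Total picks: 2.

2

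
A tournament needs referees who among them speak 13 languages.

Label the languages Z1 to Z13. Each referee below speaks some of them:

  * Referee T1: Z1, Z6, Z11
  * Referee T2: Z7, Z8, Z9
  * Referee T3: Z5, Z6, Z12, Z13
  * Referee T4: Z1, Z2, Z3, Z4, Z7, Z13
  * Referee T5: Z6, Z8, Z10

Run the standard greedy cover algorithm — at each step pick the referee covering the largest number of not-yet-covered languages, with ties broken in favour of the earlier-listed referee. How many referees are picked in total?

5

Greedy: pick T4 (covers 6 new) → pick T3 (covers 3 new) → pick T2 (covers 2 new) → pick T1 (covers 1 new) → pick T5 (covers 1 new). Total picks: 5.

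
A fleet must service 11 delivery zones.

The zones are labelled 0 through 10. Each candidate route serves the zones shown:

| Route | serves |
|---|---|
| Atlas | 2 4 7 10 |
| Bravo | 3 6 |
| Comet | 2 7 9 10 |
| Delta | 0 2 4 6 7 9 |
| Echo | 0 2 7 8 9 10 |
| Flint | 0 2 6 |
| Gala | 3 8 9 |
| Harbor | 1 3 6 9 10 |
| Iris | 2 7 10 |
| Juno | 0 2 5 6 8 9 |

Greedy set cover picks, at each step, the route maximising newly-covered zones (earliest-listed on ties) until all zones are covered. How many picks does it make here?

3

Greedy: pick Delta (covers 6 new) → pick Harbor (covers 3 new) → pick Juno (covers 2 new). Total picks: 3.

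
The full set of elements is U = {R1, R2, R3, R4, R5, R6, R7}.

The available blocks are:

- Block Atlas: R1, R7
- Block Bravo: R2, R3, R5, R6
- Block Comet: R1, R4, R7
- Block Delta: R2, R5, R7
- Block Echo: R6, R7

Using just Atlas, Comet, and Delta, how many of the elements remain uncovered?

Union of Atlas, Comet, Delta = {R1, R2, R4, R5, R7}.
Not covered: R3, R6 — 2 elements.

2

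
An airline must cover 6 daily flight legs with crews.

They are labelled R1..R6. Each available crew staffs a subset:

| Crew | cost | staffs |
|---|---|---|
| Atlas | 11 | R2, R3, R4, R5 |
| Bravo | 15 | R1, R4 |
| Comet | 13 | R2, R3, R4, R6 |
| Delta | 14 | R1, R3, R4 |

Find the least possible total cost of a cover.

38

Atlas, Comet, Delta together cover every leg (Atlas ∪ Comet ∪ Delta = {R1, R2, R3, R4, R5, R6}); total cost 11 + 13 + 14 = 38.
No covering selection has total cost below 38.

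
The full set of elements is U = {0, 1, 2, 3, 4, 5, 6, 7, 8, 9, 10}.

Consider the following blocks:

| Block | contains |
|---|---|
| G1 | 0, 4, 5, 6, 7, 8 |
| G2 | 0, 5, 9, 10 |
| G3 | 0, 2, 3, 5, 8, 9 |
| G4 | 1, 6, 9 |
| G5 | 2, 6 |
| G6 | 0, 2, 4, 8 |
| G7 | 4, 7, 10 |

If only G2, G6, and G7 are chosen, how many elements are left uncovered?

3

Union of G2, G6, G7 = {0, 2, 4, 5, 7, 8, 9, 10}.
Not covered: 1, 3, 6 — 3 elements.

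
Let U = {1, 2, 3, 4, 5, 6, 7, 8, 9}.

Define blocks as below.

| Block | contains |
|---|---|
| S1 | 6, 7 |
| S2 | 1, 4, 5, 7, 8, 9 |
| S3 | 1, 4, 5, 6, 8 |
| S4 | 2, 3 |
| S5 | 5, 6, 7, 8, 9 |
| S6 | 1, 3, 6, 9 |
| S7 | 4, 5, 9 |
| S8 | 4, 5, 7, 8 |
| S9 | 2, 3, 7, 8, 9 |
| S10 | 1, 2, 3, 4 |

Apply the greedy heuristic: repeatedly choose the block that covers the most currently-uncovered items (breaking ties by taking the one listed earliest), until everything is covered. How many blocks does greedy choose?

Greedy: pick S2 (covers 6 new) → pick S4 (covers 2 new) → pick S1 (covers 1 new). Total picks: 3.
(The true minimum cover uses only 2 blocks, so greedy is not optimal here.)

3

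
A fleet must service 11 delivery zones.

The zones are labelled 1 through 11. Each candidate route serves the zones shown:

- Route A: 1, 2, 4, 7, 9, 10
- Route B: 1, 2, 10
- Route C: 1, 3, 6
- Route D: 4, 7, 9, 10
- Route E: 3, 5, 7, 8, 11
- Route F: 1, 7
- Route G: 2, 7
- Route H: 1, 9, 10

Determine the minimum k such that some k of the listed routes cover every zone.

3

Take {A, C, E}. Their union is {1, 2, 3, 4, 5, 6, 7, 8, 9, 10, 11}, which is all 11 zones.
Only E contains 5, so E is forced; the remaining 6 zones need at least 2 more routes (each remaining route adds at most 5) — so at least 3 routes are needed, and 3 is optimal.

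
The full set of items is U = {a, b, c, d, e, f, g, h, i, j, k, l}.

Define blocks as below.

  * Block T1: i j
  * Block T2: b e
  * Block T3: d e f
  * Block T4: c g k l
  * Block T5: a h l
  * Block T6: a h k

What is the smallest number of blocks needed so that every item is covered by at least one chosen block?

5

T1, T2, T3, T4, and T5 cover everything between them: the union {a, b, c, d, e, f, g, h, i, j, k, l} is all of U.
No 4 of the 6 blocks cover everything (all 15 combinations miss at least one item), so 5 is optimal.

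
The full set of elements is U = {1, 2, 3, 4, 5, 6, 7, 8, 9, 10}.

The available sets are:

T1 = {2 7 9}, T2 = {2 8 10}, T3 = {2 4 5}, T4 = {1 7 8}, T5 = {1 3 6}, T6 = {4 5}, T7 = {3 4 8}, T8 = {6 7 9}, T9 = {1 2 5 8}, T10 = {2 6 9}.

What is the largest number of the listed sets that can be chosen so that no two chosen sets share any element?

3

T4, T6, T10 are pairwise disjoint (T4={1,7,8}; T6={4,5}; T10={2,6,9}).
Every remaining set overlaps one of these, and no 4 of the listed sets are pairwise disjoint, so 3 is the maximum.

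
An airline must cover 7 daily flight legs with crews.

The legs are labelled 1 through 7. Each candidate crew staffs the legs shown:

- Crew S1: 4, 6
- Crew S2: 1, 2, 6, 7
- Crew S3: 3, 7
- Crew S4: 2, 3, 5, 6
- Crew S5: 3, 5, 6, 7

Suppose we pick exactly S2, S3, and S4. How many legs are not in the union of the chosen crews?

1

Union of S2, S3, S4 = {1, 2, 3, 5, 6, 7}.
Not covered: 4 — 1 leg.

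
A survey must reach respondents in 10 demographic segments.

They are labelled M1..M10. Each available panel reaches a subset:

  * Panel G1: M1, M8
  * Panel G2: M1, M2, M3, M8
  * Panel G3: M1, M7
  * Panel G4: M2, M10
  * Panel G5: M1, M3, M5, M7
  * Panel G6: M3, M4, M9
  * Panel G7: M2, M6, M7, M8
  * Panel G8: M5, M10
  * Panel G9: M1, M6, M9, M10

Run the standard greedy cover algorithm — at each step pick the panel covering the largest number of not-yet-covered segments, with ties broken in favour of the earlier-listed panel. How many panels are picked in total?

Greedy: pick G2 (covers 4 new) → pick G9 (covers 3 new) → pick G5 (covers 2 new) → pick G6 (covers 1 new). Total picks: 4.

4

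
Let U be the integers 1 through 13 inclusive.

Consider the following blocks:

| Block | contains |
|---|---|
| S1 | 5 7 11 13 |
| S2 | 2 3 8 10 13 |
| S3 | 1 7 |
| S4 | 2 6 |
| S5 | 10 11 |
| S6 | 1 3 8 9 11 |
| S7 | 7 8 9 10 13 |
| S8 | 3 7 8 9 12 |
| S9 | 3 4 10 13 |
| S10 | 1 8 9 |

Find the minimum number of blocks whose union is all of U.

S1 and S4 and S8 and S9 and S10 together: S1 ∪ S4 ∪ S8 ∪ S9 ∪ S10 = {1, 2, 3, 4, 5, 6, 7, 8, 9, 10, 11, 12, 13} — every point is covered.
No 4 of the 10 blocks cover everything (all 210 combinations miss at least one point), so 5 is optimal.

5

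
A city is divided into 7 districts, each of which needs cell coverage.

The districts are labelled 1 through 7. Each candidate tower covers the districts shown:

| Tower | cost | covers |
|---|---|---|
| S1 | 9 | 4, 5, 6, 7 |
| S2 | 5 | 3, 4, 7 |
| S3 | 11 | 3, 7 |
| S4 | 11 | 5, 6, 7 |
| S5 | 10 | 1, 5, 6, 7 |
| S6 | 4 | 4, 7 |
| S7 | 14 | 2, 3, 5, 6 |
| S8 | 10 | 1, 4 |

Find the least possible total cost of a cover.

S5, S6, S7 together cover every district (S5 ∪ S6 ∪ S7 = {1, 2, 3, 4, 5, 6, 7}); total cost 10 + 4 + 14 = 28.
The greedy pick S2, S5, S7 costs 29; no covering selection beats 28.

28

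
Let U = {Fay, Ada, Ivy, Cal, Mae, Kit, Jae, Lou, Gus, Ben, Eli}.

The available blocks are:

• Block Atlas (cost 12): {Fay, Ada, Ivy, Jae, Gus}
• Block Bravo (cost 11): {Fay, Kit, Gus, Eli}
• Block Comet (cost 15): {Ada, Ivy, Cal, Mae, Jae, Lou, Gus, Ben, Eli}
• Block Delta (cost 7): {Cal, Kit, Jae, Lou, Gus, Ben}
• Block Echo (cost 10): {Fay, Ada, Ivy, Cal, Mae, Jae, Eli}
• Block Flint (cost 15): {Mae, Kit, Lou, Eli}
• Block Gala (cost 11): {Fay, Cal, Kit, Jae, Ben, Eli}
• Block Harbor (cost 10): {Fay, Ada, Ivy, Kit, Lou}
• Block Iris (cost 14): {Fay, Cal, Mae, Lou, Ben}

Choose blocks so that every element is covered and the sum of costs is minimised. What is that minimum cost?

Delta, Echo together cover every element (Delta ∪ Echo = {Fay, Ada, Ivy, Cal, Mae, Kit, Jae, Lou, Gus, Ben, Eli}); total cost 7 + 10 = 17.
No covering selection has total cost below 17.

17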